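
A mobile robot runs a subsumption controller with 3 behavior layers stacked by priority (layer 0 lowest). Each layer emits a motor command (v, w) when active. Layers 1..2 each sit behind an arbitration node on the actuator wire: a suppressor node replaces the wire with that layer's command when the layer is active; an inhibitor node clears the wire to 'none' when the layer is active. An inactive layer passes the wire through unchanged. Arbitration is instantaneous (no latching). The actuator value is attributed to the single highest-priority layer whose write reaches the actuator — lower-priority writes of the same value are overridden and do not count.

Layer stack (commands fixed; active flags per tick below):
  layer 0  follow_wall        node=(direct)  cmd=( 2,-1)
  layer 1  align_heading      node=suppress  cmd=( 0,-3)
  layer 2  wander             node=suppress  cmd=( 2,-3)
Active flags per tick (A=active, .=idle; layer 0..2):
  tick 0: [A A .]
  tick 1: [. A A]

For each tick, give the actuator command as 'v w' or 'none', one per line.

tick 0:
  [0] follow_wall on; wire := (2, -1)
  [1] align_heading on (suppress); wire := (0, -3)
  [2] wander off; pass (0, -3)
  output (0, -3)
tick 1:
  [0] follow_wall off; wire := none
  [1] align_heading on (suppress); wire := (0, -3)
  [2] wander on (suppress); wire := (2, -3)
  output (2, -3)

0 -3
2 -3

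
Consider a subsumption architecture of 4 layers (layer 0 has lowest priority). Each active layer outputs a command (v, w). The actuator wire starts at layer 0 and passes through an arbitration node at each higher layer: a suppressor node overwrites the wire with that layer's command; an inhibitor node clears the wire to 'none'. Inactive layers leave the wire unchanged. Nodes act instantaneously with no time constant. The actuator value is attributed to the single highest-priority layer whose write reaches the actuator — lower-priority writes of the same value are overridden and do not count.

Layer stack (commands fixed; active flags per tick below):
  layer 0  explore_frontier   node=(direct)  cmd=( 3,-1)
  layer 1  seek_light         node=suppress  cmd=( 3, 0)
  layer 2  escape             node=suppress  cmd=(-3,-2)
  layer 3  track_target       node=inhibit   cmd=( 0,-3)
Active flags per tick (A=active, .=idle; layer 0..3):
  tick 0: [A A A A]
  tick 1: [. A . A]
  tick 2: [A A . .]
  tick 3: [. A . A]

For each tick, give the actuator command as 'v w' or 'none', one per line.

tick 0:
  [0] explore_frontier on; wire := (3, -1)
  [1] seek_light on (suppress); wire := (3, 0)
  [2] escape on (suppress); wire := (-3, -2)
  [3] track_target on (inhibit); wire := none
  output none
tick 1:
  [0] explore_frontier off; wire := none
  [1] seek_light on (suppress); wire := (3, 0)
  [2] escape off; pass (3, 0)
  [3] track_target on (inhibit); wire := none
  output none
tick 2:
  [0] explore_frontier on; wire := (3, -1)
  [1] seek_light on (suppress); wire := (3, 0)
  [2] escape off; pass (3, 0)
  [3] track_target off; pass (3, 0)
  output (3, 0)
tick 3:
  [0] explore_frontier off; wire := none
  [1] seek_light on (suppress); wire := (3, 0)
  [2] escape off; pass (3, 0)
  [3] track_target on (inhibit); wire := none
  output none

none
none
3 0
none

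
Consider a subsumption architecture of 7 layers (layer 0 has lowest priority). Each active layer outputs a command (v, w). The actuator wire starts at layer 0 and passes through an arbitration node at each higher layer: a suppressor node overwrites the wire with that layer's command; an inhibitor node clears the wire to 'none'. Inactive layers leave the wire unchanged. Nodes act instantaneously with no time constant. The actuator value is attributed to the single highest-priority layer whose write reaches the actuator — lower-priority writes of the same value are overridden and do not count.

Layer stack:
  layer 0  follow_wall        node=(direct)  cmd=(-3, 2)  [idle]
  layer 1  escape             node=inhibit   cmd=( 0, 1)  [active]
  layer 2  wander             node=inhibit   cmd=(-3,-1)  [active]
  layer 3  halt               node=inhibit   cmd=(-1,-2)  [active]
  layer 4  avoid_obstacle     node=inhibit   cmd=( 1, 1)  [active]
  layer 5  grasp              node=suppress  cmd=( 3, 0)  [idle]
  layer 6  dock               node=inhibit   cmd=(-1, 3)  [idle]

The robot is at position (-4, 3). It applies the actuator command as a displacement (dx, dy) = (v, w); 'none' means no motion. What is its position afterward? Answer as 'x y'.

-4 3

layer 0 (follow_wall) idle — none
layer 1 (escape) active — inhibits: none
layer 2 (wander) active — inhibits: none
layer 3 (halt) active — inhibits: none
layer 4 (avoid_obstacle) active — inhibits: none
layer 5 (grasp) idle — unchanged: none
layer 6 (dock) idle — unchanged: none
→ actuator none
position: (-4, 3) + none = (-4, 3)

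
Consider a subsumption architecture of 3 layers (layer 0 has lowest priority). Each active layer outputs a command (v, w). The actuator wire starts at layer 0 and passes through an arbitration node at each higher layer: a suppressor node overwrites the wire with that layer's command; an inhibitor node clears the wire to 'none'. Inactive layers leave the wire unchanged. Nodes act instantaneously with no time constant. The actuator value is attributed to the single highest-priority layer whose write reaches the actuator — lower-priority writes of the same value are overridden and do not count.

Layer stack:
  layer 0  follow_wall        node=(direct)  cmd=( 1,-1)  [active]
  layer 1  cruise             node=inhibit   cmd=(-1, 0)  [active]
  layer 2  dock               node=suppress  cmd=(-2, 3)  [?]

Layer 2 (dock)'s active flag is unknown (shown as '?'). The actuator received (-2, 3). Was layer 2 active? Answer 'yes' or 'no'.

yes

If layer 2 is active=yes:
  actuator would be (-2, 3)
If layer 2 is active=no:
  actuator would be none
Observed (-2, 3), so layer 2 was active.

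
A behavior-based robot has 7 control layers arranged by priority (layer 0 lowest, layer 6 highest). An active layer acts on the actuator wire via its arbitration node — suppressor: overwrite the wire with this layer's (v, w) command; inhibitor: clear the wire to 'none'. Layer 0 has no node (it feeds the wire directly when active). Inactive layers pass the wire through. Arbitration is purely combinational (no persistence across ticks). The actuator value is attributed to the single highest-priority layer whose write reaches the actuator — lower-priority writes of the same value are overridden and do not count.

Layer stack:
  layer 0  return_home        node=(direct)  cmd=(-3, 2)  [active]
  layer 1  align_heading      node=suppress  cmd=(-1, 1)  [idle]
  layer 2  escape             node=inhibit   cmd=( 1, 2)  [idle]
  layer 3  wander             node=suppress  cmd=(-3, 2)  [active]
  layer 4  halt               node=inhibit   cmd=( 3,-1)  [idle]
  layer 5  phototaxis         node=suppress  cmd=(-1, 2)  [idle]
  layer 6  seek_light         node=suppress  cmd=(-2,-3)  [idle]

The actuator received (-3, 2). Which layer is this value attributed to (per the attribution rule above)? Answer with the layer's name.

wander

[0] return_home on; wire := (-3, 2)
[1] align_heading off; pass (-3, 2)
[2] escape off; pass (-3, 2)
[3] wander on (suppress); wire := (-3, 2)
[4] halt off; pass (-3, 2)
[5] phototaxis off; pass (-3, 2)
[6] seek_light off; pass (-3, 2)
output (-3, 2)
last writer: layer 3 = wander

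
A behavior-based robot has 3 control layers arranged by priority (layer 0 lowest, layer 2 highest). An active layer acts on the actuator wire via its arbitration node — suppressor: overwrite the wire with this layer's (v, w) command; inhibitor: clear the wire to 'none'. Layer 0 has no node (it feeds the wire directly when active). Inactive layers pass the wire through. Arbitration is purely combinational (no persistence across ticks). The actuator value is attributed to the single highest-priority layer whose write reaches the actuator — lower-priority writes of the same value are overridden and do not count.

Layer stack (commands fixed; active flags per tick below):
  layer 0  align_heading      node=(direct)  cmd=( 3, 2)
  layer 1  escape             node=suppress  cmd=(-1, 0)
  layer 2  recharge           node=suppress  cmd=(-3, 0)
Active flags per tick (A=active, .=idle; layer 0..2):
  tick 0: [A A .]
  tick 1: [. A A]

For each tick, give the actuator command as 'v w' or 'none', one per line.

-1 0
-3 0

tick 0:
  L0 align_heading: active, feeds wire = (3, 2)
  L1 escape: active, suppressor → wire = (-1, 0)
  L2 recharge: idle → wire stays (-1, 0)
  actuator = (-1, 0)
tick 1:
  L0 align_heading: idle → wire = none
  L1 escape: active, suppressor → wire = (-1, 0)
  L2 recharge: active, suppressor → wire = (-3, 0)
  actuator = (-3, 0)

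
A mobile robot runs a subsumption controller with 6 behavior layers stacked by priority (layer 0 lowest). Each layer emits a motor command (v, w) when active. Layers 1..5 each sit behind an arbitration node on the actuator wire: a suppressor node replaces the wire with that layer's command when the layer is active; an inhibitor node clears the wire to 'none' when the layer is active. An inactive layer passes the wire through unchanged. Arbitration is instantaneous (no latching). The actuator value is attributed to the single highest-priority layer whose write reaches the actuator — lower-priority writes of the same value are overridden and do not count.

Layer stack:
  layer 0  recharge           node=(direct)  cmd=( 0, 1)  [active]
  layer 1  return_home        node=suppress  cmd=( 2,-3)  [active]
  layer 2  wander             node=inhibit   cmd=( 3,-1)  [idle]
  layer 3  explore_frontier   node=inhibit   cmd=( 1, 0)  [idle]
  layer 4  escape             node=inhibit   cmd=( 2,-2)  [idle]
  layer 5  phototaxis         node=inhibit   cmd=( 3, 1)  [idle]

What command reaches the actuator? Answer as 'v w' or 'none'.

2 -3

[0] recharge on; wire := (0, 1)
[1] return_home on (suppress); wire := (2, -3)
[2] wander off; pass (2, -3)
[3] explore_frontier off; pass (2, -3)
[4] escape off; pass (2, -3)
[5] phototaxis off; pass (2, -3)
output (2, -3)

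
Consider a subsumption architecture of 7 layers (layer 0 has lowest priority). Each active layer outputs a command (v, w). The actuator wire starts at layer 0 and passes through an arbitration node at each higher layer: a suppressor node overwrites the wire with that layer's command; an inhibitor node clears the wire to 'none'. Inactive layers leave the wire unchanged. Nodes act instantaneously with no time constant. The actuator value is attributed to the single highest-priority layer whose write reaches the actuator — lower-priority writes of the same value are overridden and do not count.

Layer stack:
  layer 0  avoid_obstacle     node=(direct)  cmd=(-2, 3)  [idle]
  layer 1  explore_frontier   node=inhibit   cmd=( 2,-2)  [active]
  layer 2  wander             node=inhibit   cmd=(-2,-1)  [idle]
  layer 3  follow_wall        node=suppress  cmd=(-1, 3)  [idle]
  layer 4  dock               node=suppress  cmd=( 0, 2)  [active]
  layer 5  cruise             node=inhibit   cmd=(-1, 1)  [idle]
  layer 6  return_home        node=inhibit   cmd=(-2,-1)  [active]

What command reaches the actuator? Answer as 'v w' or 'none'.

layer 0 (avoid_obstacle) idle — none
layer 1 (explore_frontier) active — inhibits: none
layer 2 (wander) idle — unchanged: none
layer 3 (follow_wall) idle — unchanged: none
layer 4 (dock) active — suppresses: (0, 2)
layer 5 (cruise) idle — unchanged: (0, 2)
layer 6 (return_home) active — inhibits: none
→ actuator none

none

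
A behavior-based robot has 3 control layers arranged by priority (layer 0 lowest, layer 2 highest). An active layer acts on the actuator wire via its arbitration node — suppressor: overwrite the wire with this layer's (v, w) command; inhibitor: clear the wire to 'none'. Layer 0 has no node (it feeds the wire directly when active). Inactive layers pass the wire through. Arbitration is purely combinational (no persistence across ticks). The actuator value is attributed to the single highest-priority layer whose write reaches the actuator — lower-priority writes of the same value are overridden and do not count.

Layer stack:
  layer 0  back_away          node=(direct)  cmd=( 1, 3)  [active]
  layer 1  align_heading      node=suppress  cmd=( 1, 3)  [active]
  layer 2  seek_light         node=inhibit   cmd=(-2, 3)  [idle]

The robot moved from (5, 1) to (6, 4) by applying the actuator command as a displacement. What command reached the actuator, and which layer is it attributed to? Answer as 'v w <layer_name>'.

1 3 align_heading

displacement = (6, 4) − (5, 1) = (1, 3)
[0] back_away on; wire := (1, 3)
[1] align_heading on (suppress); wire := (1, 3)
[2] seek_light off; pass (1, 3)
output (1, 3) — from layer 1 (align_heading)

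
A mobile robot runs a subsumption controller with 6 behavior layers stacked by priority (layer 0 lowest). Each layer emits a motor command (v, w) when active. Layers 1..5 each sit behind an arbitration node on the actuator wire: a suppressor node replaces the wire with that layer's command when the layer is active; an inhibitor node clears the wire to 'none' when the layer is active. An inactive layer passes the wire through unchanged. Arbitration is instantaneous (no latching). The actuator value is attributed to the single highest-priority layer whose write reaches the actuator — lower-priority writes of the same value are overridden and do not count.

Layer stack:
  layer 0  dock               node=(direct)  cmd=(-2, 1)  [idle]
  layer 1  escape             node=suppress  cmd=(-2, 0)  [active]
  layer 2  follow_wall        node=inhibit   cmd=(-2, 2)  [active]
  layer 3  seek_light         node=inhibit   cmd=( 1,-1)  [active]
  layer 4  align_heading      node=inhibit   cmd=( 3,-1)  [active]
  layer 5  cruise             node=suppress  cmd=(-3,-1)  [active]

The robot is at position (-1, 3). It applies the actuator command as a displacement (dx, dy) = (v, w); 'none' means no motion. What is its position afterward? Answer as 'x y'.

layer 0 (dock) idle — none
layer 1 (escape) active — suppresses: (-2, 0)
layer 2 (follow_wall) active — inhibits: none
layer 3 (seek_light) active — inhibits: none
layer 4 (align_heading) active — inhibits: none
layer 5 (cruise) active — suppresses: (-3, -1)
→ actuator (-3, -1)
position: (-1, 3) + (-3, -1) = (-4, 2)

-4 2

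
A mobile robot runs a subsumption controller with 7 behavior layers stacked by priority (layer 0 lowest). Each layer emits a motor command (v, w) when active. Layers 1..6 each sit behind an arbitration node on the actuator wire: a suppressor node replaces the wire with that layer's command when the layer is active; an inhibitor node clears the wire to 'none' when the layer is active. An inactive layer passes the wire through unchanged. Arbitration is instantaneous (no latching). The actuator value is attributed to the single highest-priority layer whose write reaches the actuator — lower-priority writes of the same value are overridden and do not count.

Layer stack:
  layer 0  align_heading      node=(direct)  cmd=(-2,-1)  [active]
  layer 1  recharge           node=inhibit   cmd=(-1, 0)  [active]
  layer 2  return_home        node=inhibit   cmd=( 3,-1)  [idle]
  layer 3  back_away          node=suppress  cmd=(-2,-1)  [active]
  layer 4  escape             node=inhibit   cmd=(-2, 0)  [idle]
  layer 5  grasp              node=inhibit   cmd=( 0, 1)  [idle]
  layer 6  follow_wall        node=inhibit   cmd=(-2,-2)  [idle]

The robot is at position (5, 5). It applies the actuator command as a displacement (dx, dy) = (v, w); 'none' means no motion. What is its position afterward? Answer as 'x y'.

L0 align_heading: active, feeds wire = (-2, -1)
L1 recharge: active, inhibitor → wire = none
L2 return_home: idle → wire stays none
L3 back_away: active, suppressor → wire = (-2, -1)
L4 escape: idle → wire stays (-2, -1)
L5 grasp: idle → wire stays (-2, -1)
L6 follow_wall: idle → wire stays (-2, -1)
actuator = (-2, -1)
position: (5, 5) + (-2, -1) = (3, 4)

3 4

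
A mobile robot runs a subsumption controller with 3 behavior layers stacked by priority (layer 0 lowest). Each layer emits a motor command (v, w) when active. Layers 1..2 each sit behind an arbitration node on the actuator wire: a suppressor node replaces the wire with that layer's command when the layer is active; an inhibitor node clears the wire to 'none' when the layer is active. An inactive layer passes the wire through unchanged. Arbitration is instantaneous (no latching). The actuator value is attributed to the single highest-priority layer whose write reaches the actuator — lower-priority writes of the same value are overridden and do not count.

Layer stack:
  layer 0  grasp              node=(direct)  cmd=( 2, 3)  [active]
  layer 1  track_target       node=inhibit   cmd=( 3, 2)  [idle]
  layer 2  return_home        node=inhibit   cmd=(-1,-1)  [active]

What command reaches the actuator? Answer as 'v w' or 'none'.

layer 0 (grasp) active — direct: (2, 3)
layer 1 (track_target) idle — unchanged: (2, 3)
layer 2 (return_home) active — inhibits: none
→ actuator none

none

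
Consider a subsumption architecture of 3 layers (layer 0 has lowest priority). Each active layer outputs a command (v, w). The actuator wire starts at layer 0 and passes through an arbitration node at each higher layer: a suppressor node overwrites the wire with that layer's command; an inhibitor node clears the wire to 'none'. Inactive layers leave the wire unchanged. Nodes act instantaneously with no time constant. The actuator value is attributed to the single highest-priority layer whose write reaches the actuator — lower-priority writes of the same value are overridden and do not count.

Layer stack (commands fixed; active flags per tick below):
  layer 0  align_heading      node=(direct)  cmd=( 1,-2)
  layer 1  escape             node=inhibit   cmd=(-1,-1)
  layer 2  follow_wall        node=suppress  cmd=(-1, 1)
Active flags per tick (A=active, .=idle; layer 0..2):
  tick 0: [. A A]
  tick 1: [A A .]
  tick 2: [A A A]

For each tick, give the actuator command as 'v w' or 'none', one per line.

tick 0:
  [0] align_heading off; wire := none
  [1] escape on (inhibit); wire := none
  [2] follow_wall on (suppress); wire := (-1, 1)
  output (-1, 1)
tick 1:
  [0] align_heading on; wire := (1, -2)
  [1] escape on (inhibit); wire := none
  [2] follow_wall off; pass none
  output none
tick 2:
  [0] align_heading on; wire := (1, -2)
  [1] escape on (inhibit); wire := none
  [2] follow_wall on (suppress); wire := (-1, 1)
  output (-1, 1)

-1 1
none
-1 1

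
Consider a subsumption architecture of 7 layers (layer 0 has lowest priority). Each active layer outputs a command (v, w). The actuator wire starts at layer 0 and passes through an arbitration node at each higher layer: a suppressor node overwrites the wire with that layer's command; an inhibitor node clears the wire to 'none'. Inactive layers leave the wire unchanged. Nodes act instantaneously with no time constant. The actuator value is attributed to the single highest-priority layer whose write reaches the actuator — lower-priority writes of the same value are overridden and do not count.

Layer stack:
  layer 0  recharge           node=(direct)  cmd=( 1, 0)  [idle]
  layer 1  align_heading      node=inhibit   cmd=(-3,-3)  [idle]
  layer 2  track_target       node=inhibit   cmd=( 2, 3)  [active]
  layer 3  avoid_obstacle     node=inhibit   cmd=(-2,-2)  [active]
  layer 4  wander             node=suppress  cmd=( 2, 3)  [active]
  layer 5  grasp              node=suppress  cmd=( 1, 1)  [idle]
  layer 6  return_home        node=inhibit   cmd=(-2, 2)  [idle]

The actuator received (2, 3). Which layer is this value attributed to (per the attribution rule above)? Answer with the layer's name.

layer 0 (recharge) idle — none
layer 1 (align_heading) idle — unchanged: none
layer 2 (track_target) active — inhibits: none
layer 3 (avoid_obstacle) active — inhibits: none
layer 4 (wander) active — suppresses: (2, 3)
layer 5 (grasp) idle — unchanged: (2, 3)
layer 6 (return_home) idle — unchanged: (2, 3)
→ actuator (2, 3)
last writer: layer 4 = wander

wander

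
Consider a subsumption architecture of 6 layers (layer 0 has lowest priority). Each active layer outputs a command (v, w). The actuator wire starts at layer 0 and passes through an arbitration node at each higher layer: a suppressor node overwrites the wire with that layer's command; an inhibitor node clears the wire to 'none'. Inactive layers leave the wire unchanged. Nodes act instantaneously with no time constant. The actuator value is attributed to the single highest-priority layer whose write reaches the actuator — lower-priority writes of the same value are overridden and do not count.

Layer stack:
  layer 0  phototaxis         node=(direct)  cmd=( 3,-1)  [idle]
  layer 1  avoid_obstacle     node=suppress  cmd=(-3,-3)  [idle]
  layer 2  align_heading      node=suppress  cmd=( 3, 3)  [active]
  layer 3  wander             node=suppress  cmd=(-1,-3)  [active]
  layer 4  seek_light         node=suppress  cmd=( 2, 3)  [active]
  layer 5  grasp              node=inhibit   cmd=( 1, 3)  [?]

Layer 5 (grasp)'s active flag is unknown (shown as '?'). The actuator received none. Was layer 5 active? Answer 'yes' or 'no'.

If layer 5 is active=yes:
  actuator would be none
If layer 5 is active=no:
  actuator would be (2, 3)
Observed none, so layer 5 was active.

yes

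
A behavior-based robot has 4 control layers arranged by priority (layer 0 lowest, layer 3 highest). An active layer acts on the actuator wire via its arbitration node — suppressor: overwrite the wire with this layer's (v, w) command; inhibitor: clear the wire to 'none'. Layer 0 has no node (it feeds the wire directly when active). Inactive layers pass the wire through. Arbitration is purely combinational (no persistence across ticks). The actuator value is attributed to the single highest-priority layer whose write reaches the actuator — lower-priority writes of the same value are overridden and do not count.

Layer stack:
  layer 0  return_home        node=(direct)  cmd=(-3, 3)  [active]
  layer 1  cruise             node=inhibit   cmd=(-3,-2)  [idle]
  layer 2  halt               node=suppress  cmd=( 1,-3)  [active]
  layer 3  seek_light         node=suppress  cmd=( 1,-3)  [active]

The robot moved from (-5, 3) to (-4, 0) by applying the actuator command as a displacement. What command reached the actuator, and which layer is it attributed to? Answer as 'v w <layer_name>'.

displacement = (-4, 0) − (-5, 3) = (1, -3)
[0] return_home on; wire := (-3, 3)
[1] cruise off; pass (-3, 3)
[2] halt on (suppress); wire := (1, -3)
[3] seek_light on (suppress); wire := (1, -3)
output (1, -3) — from layer 3 (seek_light)

1 -3 seek_light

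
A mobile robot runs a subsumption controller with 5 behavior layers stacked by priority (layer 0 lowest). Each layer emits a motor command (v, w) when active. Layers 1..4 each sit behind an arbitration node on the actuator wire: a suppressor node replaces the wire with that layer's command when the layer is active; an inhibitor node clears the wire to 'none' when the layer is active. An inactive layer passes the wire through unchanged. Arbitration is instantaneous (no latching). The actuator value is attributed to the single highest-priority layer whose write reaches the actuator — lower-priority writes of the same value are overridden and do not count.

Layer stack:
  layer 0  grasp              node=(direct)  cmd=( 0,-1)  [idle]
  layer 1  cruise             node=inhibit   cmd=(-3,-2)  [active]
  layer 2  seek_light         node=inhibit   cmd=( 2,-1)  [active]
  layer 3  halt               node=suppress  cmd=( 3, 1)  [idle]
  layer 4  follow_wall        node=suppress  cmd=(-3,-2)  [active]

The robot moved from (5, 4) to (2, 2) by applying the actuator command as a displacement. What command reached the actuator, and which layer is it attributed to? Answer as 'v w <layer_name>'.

displacement = (2, 2) − (5, 4) = (-3, -2)
layer 0 (grasp) idle — none
layer 1 (cruise) active — inhibits: none
layer 2 (seek_light) active — inhibits: none
layer 3 (halt) idle — unchanged: none
layer 4 (follow_wall) active — suppresses: (-3, -2)
→ actuator (-3, -2) — from layer 4 (follow_wall)

-3 -2 follow_wall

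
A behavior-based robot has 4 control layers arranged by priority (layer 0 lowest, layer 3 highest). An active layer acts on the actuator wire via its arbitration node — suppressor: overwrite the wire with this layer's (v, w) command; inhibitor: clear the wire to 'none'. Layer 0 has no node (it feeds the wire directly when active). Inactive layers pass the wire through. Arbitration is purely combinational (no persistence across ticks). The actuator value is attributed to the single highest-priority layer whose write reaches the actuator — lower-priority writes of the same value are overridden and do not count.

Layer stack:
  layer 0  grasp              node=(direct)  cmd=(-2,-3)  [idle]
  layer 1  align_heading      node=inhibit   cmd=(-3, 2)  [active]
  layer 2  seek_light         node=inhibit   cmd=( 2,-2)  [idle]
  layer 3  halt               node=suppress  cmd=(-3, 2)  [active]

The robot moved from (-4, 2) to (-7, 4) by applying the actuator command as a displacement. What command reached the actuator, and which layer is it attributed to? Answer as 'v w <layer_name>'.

displacement = (-7, 4) − (-4, 2) = (-3, 2)
layer 0 (grasp) idle — none
layer 1 (align_heading) active — inhibits: none
layer 2 (seek_light) idle — unchanged: none
layer 3 (halt) active — suppresses: (-3, 2)
→ actuator (-3, 2) — from layer 3 (halt)

-3 2 halt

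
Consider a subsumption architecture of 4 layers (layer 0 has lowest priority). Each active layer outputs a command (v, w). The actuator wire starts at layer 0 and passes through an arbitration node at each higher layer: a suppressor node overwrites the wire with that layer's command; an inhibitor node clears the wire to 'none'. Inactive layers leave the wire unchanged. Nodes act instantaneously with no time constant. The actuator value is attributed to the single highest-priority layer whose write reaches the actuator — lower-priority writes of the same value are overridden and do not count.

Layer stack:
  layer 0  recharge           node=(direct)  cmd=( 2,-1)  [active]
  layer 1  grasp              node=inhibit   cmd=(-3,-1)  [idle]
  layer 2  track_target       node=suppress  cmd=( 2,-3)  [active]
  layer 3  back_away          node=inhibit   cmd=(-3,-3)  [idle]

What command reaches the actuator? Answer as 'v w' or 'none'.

L0 recharge: active, feeds wire = (2, -1)
L1 grasp: idle → wire stays (2, -1)
L2 track_target: active, suppressor → wire = (2, -3)
L3 back_away: idle → wire stays (2, -3)
actuator = (2, -3)

2 -3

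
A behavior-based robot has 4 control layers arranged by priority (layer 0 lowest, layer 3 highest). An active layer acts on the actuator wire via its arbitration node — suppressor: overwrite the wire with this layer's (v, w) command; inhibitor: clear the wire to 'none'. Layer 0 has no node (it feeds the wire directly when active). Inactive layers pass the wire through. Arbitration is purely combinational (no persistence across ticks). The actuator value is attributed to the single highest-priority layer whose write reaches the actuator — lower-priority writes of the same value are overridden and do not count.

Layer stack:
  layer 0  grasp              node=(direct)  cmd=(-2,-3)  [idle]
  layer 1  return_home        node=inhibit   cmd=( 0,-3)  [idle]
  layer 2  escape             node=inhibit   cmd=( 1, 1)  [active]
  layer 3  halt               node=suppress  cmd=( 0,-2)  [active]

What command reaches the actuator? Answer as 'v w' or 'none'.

layer 0 (grasp) idle — none
layer 1 (return_home) idle — unchanged: none
layer 2 (escape) active — inhibits: none
layer 3 (halt) active — suppresses: (0, -2)
→ actuator (0, -2)

0 -2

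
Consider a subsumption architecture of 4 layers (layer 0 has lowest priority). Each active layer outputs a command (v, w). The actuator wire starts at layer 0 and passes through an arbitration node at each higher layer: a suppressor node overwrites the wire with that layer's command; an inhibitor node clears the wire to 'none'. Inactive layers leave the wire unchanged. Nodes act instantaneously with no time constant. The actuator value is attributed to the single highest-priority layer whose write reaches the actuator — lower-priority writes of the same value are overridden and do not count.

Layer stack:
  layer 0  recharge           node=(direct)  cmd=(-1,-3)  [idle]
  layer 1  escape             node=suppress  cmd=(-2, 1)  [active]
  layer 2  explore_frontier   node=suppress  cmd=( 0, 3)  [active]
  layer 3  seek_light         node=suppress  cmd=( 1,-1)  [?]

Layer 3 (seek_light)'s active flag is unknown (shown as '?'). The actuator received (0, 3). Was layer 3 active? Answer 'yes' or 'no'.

If layer 3 is active=yes:
  actuator would be (1, -1)
If layer 3 is active=no:
  actuator would be (0, 3)
Observed (0, 3), so layer 3 was idle.

no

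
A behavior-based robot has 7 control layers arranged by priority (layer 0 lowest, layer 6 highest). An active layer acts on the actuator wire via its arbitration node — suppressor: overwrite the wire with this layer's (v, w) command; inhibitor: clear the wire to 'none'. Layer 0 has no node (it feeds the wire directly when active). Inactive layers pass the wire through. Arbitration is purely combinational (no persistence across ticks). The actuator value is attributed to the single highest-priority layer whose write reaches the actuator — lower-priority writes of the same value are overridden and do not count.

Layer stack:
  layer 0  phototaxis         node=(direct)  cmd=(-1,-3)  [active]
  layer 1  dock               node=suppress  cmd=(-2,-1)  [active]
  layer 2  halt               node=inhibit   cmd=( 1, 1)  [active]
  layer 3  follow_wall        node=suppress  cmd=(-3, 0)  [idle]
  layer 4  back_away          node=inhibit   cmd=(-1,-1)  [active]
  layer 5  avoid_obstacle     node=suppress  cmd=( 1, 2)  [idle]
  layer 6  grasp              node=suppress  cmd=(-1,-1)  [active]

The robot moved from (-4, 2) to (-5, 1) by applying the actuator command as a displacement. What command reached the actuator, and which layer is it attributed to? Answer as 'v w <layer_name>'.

-1 -1 grasp

displacement = (-5, 1) − (-4, 2) = (-1, -1)
L0 phototaxis: active, feeds wire = (-1, -3)
L1 dock: active, suppressor → wire = (-2, -1)
L2 halt: active, inhibitor → wire = none
L3 follow_wall: idle → wire stays none
L4 back_away: active, inhibitor → wire = none
L5 avoid_obstacle: idle → wire stays none
L6 grasp: active, suppressor → wire = (-1, -1)
actuator = (-1, -1) — from layer 6 (grasp)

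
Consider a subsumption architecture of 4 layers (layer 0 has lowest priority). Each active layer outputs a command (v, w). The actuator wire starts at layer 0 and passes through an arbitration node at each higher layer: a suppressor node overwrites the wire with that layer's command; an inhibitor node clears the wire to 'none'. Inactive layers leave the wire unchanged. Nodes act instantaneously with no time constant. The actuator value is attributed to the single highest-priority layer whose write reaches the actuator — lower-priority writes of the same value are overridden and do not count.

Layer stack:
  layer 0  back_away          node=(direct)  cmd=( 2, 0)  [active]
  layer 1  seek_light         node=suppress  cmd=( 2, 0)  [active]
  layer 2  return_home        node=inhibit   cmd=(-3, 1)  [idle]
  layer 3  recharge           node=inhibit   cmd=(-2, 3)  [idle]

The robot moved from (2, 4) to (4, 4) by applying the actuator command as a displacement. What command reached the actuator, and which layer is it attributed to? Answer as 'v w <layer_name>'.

2 0 seek_light

displacement = (4, 4) − (2, 4) = (2, 0)
L0 back_away: active, feeds wire = (2, 0)
L1 seek_light: active, suppressor → wire = (2, 0)
L2 return_home: idle → wire stays (2, 0)
L3 recharge: idle → wire stays (2, 0)
actuator = (2, 0) — from layer 1 (seek_light)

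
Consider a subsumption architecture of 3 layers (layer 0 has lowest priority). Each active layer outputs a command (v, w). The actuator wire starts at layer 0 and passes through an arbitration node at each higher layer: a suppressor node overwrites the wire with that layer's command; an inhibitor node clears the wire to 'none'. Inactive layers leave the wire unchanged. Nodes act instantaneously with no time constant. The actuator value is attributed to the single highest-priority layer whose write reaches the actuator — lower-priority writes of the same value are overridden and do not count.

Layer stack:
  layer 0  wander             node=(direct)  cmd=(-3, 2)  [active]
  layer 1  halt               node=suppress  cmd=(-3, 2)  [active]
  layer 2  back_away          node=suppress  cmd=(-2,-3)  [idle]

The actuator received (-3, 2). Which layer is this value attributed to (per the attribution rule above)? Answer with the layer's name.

halt

L0 wander: active, feeds wire = (-3, 2)
L1 halt: active, suppressor → wire = (-3, 2)
L2 back_away: idle → wire stays (-3, 2)
actuator = (-3, 2)
last writer: layer 1 = halt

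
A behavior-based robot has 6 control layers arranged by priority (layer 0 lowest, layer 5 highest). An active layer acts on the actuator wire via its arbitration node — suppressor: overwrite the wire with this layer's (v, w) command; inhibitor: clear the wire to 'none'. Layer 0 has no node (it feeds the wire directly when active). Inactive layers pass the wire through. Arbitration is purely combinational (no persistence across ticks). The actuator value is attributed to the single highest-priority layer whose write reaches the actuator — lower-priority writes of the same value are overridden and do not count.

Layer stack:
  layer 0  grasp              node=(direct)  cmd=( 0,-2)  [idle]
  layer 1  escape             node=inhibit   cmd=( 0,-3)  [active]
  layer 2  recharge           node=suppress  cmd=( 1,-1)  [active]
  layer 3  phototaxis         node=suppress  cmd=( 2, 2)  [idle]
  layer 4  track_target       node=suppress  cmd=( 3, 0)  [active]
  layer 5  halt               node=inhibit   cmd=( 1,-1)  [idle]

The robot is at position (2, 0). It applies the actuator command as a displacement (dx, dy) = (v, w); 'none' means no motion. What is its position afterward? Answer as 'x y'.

5 0

L0 grasp: idle → wire = none
L1 escape: active, inhibitor → wire = none
L2 recharge: active, suppressor → wire = (1, -1)
L3 phototaxis: idle → wire stays (1, -1)
L4 track_target: active, suppressor → wire = (3, 0)
L5 halt: idle → wire stays (3, 0)
actuator = (3, 0)
position: (2, 0) + (3, 0) = (5, 0)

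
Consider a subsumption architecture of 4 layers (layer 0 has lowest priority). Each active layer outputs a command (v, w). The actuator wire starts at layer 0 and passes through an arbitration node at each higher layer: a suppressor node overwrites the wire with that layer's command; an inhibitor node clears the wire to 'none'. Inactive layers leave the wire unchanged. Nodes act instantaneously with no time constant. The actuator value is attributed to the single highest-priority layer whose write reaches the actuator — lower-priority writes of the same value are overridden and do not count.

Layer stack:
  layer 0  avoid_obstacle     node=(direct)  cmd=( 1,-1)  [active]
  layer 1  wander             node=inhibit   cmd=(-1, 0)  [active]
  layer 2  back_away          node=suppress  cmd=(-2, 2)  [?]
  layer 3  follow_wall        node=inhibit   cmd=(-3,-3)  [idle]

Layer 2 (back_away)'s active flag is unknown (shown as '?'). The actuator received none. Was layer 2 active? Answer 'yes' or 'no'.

If layer 2 is active=yes:
  actuator would be (-2, 2)
If layer 2 is active=no:
  actuator would be none
Observed none, so layer 2 was idle.

no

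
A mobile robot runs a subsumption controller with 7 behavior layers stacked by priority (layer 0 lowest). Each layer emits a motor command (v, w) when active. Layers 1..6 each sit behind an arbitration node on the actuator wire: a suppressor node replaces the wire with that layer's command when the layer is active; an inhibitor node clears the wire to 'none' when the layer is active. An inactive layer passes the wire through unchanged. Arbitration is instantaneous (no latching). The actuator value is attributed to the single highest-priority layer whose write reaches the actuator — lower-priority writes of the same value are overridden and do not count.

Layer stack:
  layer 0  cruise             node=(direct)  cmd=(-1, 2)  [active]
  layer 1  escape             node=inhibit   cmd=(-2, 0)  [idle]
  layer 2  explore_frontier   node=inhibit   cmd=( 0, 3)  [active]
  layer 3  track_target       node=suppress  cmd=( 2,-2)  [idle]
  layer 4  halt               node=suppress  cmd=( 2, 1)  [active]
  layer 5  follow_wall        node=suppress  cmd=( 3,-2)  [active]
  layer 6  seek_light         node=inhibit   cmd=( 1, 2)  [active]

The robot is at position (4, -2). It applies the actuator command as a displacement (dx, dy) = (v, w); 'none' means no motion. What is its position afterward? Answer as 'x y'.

L0 cruise: active, feeds wire = (-1, 2)
L1 escape: idle → wire stays (-1, 2)
L2 explore_frontier: active, inhibitor → wire = none
L3 track_target: idle → wire stays none
L4 halt: active, suppressor → wire = (2, 1)
L5 follow_wall: active, suppressor → wire = (3, -2)
L6 seek_light: active, inhibitor → wire = none
actuator = none
position: (4, -2) + none = (4, -2)

4 -2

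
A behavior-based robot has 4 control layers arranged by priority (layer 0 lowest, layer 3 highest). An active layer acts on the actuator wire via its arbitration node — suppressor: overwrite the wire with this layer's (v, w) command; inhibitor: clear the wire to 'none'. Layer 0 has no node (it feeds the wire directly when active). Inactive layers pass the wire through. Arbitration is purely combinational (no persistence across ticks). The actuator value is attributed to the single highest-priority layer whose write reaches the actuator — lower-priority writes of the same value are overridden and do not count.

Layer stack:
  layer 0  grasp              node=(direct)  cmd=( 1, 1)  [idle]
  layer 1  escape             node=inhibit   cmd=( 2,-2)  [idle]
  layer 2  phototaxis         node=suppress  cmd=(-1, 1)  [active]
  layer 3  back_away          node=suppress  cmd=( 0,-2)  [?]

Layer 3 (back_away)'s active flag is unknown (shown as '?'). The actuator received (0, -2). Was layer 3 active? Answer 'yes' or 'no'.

yes

If layer 3 is active=yes:
  actuator would be (0, -2)
If layer 3 is active=no:
  actuator would be (-1, 1)
Observed (0, -2), so layer 3 was active.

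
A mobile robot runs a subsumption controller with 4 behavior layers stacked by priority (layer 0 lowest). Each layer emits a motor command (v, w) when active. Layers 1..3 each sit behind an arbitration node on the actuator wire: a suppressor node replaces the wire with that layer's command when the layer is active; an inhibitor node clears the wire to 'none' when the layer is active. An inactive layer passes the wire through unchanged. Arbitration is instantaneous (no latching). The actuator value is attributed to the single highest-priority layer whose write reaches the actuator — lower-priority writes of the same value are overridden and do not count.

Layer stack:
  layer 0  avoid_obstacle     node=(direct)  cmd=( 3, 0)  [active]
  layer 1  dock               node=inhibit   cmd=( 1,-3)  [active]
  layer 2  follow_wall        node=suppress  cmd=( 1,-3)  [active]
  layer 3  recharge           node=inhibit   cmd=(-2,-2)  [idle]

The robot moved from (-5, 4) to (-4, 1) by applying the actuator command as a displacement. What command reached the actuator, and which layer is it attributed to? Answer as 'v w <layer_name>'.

1 -3 follow_wall

displacement = (-4, 1) − (-5, 4) = (1, -3)
layer 0 (avoid_obstacle) active — direct: (3, 0)
layer 1 (dock) active — inhibits: none
layer 2 (follow_wall) active — suppresses: (1, -3)
layer 3 (recharge) idle — unchanged: (1, -3)
→ actuator (1, -3) — from layer 2 (follow_wall)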